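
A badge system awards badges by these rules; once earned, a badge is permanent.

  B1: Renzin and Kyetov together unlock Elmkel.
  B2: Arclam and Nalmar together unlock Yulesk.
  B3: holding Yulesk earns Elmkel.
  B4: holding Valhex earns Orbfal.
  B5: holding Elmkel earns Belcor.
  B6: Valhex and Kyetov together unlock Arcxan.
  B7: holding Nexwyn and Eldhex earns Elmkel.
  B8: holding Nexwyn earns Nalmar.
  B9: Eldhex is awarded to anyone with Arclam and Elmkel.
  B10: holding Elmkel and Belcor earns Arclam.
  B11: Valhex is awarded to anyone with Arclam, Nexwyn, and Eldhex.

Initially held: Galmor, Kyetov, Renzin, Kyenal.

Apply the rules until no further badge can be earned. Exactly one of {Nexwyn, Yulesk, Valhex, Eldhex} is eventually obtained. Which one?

With Renzin and Kyetov, Elmkel is earned (B1).
With Elmkel, Belcor is earned (B5).
With Elmkel and Belcor, Arclam is earned (B10).
With Arclam and Elmkel, Eldhex is earned (B9).
Valhex would need Arclam, Nexwyn, and Eldhex (B11), but Nexwyn is never earned. No rule produces Nexwyn, and it is not given. Yulesk would need Arclam and Nalmar (B2), but Nalmar is never earned.

Eldhex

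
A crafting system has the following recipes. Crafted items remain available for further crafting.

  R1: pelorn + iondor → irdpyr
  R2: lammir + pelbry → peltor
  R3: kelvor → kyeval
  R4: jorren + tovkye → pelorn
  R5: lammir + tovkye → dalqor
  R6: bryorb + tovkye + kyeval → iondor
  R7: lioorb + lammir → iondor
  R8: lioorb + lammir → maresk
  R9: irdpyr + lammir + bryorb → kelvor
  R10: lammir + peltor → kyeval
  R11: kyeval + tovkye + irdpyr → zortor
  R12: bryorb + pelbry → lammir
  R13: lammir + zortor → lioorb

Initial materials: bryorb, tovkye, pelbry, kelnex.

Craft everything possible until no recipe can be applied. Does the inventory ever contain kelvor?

No

kelvor would need irdpyr, lammir, and bryorb (R9), but irdpyr is never obtained.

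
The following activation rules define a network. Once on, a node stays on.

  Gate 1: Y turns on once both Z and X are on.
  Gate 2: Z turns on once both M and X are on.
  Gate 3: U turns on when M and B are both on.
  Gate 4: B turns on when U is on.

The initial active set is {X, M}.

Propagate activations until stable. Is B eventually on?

B would need U (Gate 4), but U never turns on.

No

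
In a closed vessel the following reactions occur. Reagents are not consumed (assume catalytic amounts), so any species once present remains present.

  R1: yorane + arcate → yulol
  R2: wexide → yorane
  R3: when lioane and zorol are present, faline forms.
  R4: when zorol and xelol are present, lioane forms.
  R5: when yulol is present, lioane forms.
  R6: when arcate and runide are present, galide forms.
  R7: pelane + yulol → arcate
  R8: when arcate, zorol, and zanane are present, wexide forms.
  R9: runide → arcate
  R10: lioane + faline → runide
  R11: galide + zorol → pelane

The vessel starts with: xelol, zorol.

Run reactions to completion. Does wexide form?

wexide would need arcate, zorol, and zanane (R8), but zanane never forms.

No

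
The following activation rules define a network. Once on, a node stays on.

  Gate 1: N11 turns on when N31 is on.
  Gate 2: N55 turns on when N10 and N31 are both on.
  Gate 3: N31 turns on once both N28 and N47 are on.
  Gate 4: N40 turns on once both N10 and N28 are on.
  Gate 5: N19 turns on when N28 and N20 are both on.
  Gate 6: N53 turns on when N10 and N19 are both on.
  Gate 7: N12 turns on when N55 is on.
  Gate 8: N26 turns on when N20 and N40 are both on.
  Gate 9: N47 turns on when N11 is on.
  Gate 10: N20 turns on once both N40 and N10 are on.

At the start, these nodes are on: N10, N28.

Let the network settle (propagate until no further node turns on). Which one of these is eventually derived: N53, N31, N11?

Gate 4: N10 and N28 on → N40 on.
N40 and N10 are on, so N20 turns on (Gate 10).
Gate 5: N28 and N20 on → N19 on.
Gate 6: N10 and N19 on → N53 on.
N31 would need N28 and N47 (Gate 3), but N47 never turns on. N11 would need N31 (Gate 1), but N31 never turns on.

N53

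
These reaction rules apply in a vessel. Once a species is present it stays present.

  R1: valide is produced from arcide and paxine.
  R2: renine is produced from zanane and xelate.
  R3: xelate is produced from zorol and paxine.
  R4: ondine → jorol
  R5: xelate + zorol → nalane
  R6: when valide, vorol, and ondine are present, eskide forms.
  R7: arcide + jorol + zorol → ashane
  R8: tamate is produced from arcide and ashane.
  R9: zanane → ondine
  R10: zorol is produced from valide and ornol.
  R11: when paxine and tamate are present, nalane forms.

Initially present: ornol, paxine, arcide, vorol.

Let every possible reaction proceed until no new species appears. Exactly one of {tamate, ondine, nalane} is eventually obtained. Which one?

arcide and paxine present → valide forms (R1).
valide and ornol present → zorol forms (R10).
zorol and paxine present → xelate forms (R3).
xelate and zorol present → nalane forms (R5).
ondine would need zanane (R9), but zanane never forms. tamate would need arcide and ashane (R8), but ashane never forms.

nalane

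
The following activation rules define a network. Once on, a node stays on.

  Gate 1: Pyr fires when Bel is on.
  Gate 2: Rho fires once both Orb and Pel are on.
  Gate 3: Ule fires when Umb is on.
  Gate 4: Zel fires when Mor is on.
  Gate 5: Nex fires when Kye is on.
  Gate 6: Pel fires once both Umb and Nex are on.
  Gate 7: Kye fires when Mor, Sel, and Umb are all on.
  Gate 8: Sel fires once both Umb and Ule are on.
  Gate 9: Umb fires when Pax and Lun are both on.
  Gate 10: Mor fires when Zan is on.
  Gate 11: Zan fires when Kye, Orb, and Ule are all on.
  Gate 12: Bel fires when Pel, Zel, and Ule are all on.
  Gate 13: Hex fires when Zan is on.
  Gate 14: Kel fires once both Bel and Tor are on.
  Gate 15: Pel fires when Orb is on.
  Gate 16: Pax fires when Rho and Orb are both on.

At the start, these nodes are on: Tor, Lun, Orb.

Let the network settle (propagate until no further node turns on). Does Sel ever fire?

Orb is on, so Pel fires (Gate 15).
Orb and Pel are on, so Rho fires (Gate 2).
Gate 16: Rho and Orb on → Pax on.
Pax and Lun are on, so Umb fires (Gate 9).
Gate 3: Umb on → Ule on.
Umb and Ule are on, so Sel fires (Gate 8).

Yes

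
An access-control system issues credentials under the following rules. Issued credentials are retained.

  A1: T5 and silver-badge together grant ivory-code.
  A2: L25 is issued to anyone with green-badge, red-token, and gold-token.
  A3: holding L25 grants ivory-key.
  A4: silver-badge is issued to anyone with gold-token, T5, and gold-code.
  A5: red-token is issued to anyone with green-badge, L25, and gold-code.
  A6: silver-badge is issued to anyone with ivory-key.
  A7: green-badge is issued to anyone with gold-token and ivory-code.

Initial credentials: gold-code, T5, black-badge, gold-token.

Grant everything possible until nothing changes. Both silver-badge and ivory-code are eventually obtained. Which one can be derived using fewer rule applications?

silver-badge: Holding gold-token, T5, and gold-code grants silver-badge (A4). [1 rule application]
ivory-code: Holding gold-token, T5, and gold-code grants silver-badge (A4). Holding T5 and silver-badge grants ivory-code (A1). [2 rule applications]
silver-badge needs fewer.

silver-badge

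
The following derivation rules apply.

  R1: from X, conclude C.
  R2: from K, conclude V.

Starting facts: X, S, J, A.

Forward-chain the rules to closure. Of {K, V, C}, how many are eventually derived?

1

X holds, so C follows (R1).
No rule produces K, and it is not given.
V would need K (R2), but K is never established.
C: reached.
Reached: C — 1 of the 3.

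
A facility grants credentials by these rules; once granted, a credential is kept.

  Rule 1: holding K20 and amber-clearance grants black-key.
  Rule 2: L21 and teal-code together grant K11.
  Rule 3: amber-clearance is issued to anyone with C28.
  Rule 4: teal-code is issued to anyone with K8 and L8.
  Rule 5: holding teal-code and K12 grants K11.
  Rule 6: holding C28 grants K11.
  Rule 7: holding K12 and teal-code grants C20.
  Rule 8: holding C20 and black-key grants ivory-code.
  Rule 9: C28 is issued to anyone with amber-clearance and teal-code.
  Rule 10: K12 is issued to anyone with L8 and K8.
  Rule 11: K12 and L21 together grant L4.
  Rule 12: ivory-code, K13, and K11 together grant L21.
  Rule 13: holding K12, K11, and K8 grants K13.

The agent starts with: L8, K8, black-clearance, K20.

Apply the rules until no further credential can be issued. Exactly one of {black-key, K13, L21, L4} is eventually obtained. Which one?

Holding L8 and K8 grants K12 (Rule 10).
Holding K8 and L8 grants teal-code (Rule 4).
Holding teal-code and K12 grants K11 (Rule 5).
Holding K12, K11, and K8 grants K13 (Rule 13).
L21 would need ivory-code, K13, and K11 (Rule 12), but ivory-code is never granted. L4 would need K12 and L21 (Rule 11), but L21 is never granted. black-key would need K20 and amber-clearance (Rule 1), but amber-clearance is never granted.

K13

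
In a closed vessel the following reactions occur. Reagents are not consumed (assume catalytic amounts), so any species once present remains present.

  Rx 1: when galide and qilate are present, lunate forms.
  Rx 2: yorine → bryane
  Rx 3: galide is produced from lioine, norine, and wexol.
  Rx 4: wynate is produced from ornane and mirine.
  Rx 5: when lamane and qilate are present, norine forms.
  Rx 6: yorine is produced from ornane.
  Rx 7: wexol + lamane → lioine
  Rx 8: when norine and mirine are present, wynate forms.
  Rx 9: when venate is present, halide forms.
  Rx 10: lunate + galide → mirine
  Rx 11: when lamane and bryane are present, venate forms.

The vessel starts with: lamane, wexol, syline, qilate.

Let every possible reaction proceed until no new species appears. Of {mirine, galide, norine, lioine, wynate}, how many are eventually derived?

lamane and qilate present → norine forms (Rx 5).
wexol and lamane present → lioine forms (Rx 7).
lioine, norine, and wexol present → galide forms (Rx 3).
galide and qilate present → lunate forms (Rx 1).
lunate and galide present → mirine forms (Rx 10).
norine and mirine present → wynate forms (Rx 8).
mirine: reached.
galide: reached.
norine: reached.
lioine: reached.
wynate: reached.
All 5 are reached.

5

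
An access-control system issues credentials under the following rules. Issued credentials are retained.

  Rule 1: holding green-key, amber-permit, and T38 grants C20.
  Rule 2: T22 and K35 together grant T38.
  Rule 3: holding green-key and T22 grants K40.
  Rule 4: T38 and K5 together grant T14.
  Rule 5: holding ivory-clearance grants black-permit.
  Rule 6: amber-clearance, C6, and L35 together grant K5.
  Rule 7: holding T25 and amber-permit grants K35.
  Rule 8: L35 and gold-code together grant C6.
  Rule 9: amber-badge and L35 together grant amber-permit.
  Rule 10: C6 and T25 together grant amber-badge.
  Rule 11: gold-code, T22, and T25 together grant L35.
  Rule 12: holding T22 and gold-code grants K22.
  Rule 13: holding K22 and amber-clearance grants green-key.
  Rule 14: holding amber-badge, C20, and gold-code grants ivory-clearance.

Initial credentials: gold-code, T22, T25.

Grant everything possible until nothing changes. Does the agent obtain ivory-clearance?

ivory-clearance would need amber-badge, C20, and gold-code (Rule 14), but C20 is never granted.

No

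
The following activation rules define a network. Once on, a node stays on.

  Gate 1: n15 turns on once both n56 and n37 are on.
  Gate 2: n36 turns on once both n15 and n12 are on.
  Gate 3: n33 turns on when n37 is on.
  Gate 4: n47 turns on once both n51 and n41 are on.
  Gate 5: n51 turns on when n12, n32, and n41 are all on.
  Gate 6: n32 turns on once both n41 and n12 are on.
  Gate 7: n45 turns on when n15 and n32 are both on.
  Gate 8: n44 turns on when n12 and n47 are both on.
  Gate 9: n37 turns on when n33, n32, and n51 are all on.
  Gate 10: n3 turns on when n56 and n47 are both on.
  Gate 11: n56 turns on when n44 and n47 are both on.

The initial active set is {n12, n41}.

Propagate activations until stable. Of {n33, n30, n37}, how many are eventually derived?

0

n33 would need n37 (Gate 3), but n37 never turns on.
No rule produces n30, and it is not given.
n37 would need n33, n32, and n51 (Gate 9), but n33 never turns on.
None of the 3 are reached.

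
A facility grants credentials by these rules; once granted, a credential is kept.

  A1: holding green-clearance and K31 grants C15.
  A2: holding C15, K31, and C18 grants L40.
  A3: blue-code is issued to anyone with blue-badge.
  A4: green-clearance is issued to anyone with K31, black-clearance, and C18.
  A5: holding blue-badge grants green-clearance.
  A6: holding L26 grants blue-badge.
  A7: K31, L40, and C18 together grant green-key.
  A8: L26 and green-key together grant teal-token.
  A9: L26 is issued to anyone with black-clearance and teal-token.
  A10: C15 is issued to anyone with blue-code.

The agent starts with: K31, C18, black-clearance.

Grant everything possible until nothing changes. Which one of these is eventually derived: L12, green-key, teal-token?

Holding K31, black-clearance, and C18 grants green-clearance (A4).
Holding green-clearance and K31 grants C15 (A1).
Holding C15, K31, and C18 grants L40 (A2).
Holding K31, L40, and C18 grants green-key (A7).
teal-token would need L26 and green-key (A8), but L26 is never granted. No rule produces L12, and it is not given.

green-key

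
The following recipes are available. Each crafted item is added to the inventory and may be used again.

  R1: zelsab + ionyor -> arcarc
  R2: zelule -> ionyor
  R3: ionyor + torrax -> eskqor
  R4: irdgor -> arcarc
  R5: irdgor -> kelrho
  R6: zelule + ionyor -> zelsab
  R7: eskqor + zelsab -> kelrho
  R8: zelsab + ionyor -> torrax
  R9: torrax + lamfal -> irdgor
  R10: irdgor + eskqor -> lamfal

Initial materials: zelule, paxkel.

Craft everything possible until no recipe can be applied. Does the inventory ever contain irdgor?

irdgor would need torrax and lamfal (R9), but lamfal is never obtained.

No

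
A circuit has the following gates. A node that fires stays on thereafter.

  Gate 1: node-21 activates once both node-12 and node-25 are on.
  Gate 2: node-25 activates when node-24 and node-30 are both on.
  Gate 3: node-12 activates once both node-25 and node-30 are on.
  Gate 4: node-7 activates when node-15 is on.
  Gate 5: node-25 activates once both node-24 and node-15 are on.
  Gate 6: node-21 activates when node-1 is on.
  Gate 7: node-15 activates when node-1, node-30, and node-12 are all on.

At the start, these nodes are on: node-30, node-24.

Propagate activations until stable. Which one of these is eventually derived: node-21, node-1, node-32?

node-24 and node-30 are on, so node-25 activates (Gate 2).
node-25 and node-30 are on, so node-12 activates (Gate 3).
Gate 1: node-12 and node-25 on → node-21 on.
No rule produces node-32, and it is not given. No rule produces node-1, and it is not given.

node-21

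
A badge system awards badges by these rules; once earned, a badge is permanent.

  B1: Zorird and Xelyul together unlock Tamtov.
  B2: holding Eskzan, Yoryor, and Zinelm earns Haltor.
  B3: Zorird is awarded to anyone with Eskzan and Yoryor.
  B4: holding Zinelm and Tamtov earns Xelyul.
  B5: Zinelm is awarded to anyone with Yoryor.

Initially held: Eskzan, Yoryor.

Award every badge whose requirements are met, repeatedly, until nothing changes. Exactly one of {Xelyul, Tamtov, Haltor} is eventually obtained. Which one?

With Yoryor, Zinelm is earned (B5).
With Eskzan, Yoryor, and Zinelm, Haltor is earned (B2).
Xelyul would need Zinelm and Tamtov (B4), but Tamtov is never earned. Tamtov would need Zorird and Xelyul (B1), but Xelyul is never earned.

Haltor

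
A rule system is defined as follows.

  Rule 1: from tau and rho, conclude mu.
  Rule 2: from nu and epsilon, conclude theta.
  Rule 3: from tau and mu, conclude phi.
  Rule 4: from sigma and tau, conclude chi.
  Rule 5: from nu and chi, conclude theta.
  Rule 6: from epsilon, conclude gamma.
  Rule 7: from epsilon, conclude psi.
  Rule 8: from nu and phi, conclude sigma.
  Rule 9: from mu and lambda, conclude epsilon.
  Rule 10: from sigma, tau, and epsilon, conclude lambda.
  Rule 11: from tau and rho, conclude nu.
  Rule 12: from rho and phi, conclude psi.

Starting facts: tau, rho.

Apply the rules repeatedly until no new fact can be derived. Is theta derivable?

tau and rho hold, so mu follows (Rule 1).
tau and rho hold, so nu follows (Rule 11).
From tau and mu, Rule 3 gives phi.
From nu and phi, Rule 8 gives sigma.
sigma and tau hold, so chi follows (Rule 4).
nu and chi hold, so theta follows (Rule 5).

Yes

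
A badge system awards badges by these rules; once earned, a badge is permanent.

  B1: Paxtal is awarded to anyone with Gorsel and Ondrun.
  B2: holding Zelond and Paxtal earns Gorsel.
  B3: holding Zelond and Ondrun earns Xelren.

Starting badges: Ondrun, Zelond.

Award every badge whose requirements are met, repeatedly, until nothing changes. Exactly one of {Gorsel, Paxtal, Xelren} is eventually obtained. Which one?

Xelren

With Zelond and Ondrun, Xelren is earned (B3).
Paxtal would need Gorsel and Ondrun (B1), but Gorsel is never earned. Gorsel would need Zelond and Paxtal (B2), but Paxtal is never earned.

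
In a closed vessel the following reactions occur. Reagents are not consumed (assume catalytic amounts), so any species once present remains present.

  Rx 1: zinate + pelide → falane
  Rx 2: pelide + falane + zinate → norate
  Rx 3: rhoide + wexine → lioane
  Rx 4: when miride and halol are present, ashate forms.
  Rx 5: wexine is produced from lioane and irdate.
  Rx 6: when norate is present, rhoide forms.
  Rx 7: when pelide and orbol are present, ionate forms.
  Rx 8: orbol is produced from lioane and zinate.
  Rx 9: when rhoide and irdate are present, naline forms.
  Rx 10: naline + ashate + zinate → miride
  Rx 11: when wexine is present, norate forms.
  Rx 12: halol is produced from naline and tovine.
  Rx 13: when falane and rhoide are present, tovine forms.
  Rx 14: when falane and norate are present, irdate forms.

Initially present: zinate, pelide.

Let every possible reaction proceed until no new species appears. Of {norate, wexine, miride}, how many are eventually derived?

zinate and pelide present → falane forms (Rx 1).
pelide, falane, and zinate present → norate forms (Rx 2).
norate: reached.
wexine would need lioane and irdate (Rx 5), but lioane never forms.
miride would need naline, ashate, and zinate (Rx 10), but ashate never forms.
Reached: norate — 1 of the 3.

1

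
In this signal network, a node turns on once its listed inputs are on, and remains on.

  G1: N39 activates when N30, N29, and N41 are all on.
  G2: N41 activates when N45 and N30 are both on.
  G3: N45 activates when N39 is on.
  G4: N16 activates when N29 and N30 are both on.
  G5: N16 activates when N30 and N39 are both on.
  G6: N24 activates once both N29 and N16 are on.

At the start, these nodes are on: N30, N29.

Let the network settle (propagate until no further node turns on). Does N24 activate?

N29 and N30 are on, so N16 activates (G4).
N29 and N16 are on, so N24 activates (G6).

Yes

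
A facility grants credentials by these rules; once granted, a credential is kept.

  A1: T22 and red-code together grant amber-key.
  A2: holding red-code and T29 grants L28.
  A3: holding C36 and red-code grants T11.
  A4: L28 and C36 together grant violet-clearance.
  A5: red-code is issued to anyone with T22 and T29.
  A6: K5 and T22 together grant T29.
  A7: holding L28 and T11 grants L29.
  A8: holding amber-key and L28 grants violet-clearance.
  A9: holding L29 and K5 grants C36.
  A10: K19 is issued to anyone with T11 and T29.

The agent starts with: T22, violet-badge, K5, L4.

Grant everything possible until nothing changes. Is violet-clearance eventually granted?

Holding K5 and T22 grants T29 (A6).
Holding T22 and T29 grants red-code (A5).
Holding T22 and red-code grants amber-key (A1).
Holding red-code and T29 grants L28 (A2).
Holding amber-key and L28 grants violet-clearance (A8).

Yes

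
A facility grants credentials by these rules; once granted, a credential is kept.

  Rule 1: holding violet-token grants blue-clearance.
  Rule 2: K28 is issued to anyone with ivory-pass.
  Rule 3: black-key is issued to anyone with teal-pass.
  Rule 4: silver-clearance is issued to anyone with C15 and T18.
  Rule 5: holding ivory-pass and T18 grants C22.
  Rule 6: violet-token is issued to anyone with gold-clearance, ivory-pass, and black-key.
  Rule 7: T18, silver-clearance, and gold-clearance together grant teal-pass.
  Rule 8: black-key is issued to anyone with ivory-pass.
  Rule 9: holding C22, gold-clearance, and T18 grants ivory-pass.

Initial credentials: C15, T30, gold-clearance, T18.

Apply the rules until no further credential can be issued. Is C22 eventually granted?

C22 would need ivory-pass and T18 (Rule 5), but ivory-pass is never granted.

No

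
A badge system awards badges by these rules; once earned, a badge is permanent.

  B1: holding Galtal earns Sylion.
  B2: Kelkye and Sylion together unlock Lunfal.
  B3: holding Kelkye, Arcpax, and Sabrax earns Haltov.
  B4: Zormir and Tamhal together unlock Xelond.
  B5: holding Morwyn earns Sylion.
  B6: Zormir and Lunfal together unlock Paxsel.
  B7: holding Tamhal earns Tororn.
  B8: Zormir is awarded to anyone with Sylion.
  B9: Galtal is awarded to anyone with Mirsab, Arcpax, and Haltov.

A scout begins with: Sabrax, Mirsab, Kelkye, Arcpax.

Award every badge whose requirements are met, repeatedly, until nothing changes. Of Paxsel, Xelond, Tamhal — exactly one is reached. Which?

With Kelkye, Arcpax, and Sabrax, Haltov is earned (B3).
With Mirsab, Arcpax, and Haltov, Galtal is earned (B9).
With Galtal, Sylion is earned (B1).
With Sylion, Zormir is earned (B8).
With Kelkye and Sylion, Lunfal is earned (B2).
With Zormir and Lunfal, Paxsel is earned (B6).
Xelond would need Zormir and Tamhal (B4), but Tamhal is never earned. No rule produces Tamhal, and it is not given.

Paxsel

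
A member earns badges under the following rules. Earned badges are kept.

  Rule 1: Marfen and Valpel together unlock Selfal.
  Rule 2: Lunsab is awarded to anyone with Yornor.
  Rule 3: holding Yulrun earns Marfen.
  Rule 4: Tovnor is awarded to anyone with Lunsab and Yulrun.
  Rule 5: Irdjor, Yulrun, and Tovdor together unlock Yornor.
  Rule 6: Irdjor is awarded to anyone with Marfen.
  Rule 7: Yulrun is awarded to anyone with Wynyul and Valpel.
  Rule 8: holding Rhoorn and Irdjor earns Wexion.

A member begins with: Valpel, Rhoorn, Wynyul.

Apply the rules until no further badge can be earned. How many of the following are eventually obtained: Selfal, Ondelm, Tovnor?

With Wynyul and Valpel, Yulrun is earned (Rule 7).
With Yulrun, Marfen is earned (Rule 3).
With Marfen and Valpel, Selfal is earned (Rule 1).
Selfal: reached.
No rule produces Ondelm, and it is not given.
Tovnor would need Lunsab and Yulrun (Rule 4), but Lunsab is never earned.
Reached: Selfal — 1 of the 3.

1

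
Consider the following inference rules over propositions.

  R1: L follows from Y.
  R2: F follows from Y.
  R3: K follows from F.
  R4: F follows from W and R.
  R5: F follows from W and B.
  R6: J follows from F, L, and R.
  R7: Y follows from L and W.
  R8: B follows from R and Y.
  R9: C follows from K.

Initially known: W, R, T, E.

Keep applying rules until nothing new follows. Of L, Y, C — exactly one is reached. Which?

C

From W and R, R4 gives F.
From F, R3 gives K.
K holds, so C follows (R9).
Y would need L and W (R7), but L is never established. L would need Y (R1), but Y is never established.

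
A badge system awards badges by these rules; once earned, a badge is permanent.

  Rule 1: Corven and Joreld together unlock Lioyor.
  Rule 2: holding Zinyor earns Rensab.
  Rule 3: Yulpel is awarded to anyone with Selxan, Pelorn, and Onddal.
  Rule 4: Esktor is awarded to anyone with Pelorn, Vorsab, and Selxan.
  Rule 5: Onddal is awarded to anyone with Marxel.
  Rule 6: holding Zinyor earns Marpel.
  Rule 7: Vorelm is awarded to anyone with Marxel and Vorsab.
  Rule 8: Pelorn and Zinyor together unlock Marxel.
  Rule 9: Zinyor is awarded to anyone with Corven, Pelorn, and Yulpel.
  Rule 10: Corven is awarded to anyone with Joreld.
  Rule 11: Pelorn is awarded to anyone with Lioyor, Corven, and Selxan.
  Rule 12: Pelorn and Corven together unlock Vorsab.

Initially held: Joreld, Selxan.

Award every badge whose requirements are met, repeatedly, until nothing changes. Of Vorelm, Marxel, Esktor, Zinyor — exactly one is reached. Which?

Esktor

With Joreld, Corven is earned (Rule 10).
With Corven and Joreld, Lioyor is earned (Rule 1).
With Lioyor, Corven, and Selxan, Pelorn is earned (Rule 11).
With Pelorn and Corven, Vorsab is earned (Rule 12).
With Pelorn, Vorsab, and Selxan, Esktor is earned (Rule 4).
Zinyor would need Corven, Pelorn, and Yulpel (Rule 9), but Yulpel is never earned. Marxel would need Pelorn and Zinyor (Rule 8), but Zinyor is never earned. Vorelm would need Marxel and Vorsab (Rule 7), but Marxel is never earned.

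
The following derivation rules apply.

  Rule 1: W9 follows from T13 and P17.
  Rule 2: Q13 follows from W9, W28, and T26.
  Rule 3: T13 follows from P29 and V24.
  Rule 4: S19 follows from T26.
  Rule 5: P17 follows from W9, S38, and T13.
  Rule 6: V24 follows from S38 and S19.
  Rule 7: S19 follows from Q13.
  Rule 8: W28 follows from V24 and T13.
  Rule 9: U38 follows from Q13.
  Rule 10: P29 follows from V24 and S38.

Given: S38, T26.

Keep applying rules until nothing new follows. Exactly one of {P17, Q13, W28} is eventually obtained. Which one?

T26 holds, so S19 follows (Rule 4).
From S38 and S19, Rule 6 gives V24.
From V24 and S38, Rule 10 gives P29.
From P29 and V24, Rule 3 gives T13.
From V24 and T13, Rule 8 gives W28.
P17 would need W9, S38, and T13 (Rule 5), but W9 is never established. Q13 would need W9, W28, and T26 (Rule 2), but W9 is never established.

W28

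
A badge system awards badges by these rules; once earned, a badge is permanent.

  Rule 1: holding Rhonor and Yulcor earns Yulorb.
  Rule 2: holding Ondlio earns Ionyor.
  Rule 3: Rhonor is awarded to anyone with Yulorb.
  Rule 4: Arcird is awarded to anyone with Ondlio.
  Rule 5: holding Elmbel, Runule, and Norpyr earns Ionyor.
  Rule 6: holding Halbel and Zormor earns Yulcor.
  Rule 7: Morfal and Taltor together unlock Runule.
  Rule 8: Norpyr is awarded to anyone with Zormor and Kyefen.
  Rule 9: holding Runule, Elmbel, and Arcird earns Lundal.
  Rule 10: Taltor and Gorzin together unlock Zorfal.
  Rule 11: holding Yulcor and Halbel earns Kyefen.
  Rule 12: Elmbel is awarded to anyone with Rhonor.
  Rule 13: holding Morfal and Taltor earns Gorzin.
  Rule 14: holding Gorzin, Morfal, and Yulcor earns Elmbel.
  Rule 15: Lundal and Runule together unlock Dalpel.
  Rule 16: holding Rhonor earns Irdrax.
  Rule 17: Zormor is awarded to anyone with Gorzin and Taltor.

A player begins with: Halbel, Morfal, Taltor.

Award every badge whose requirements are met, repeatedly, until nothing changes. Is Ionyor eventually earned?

With Morfal and Taltor, Runule is earned (Rule 7).
With Morfal and Taltor, Gorzin is earned (Rule 13).
With Gorzin and Taltor, Zormor is earned (Rule 17).
With Halbel and Zormor, Yulcor is earned (Rule 6).
With Gorzin, Morfal, and Yulcor, Elmbel is earned (Rule 14).
With Yulcor and Halbel, Kyefen is earned (Rule 11).
With Zormor and Kyefen, Norpyr is earned (Rule 8).
With Elmbel, Runule, and Norpyr, Ionyor is earned (Rule 5).

Yes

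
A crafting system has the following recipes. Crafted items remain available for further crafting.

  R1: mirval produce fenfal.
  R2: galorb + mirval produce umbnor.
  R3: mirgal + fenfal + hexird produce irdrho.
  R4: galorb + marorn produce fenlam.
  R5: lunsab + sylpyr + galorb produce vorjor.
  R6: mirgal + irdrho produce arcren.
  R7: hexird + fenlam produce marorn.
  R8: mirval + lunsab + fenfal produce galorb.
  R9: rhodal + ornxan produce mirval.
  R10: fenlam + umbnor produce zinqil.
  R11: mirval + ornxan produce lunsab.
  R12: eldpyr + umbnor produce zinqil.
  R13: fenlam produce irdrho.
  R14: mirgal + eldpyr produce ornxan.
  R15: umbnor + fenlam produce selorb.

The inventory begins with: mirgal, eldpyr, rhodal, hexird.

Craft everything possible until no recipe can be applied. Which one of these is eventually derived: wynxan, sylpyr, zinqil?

Using R14, mirgal and eldpyr make ornxan.
Using R9, rhodal and ornxan make mirval.
Using R1, mirval makes fenfal.
Using R11, mirval and ornxan make lunsab.
mirval + lunsab + fenfal → galorb (R8).
galorb + mirval → umbnor (R2).
eldpyr + umbnor → zinqil (R12).
No rule produces sylpyr, and it is not given. No rule produces wynxan, and it is not given.

zinqil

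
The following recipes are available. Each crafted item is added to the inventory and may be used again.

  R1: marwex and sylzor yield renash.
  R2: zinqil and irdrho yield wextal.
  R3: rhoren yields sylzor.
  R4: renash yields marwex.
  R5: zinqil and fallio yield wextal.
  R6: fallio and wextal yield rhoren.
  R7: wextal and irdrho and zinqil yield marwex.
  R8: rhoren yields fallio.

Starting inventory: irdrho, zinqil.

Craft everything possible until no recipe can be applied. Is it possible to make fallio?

fallio would need rhoren (R8), but rhoren is never obtained.

No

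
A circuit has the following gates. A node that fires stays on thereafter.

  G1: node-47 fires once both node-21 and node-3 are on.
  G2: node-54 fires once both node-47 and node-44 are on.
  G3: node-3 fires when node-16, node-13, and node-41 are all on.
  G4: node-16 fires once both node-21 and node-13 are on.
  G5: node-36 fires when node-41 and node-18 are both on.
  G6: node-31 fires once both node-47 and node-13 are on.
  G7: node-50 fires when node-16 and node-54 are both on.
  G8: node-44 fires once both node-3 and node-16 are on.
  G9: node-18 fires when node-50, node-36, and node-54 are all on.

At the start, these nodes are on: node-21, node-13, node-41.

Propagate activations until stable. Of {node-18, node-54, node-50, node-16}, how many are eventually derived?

3

G4: node-21 and node-13 on → node-16 on.
node-16, node-13, and node-41 are on, so node-3 fires (G3).
G8: node-3 and node-16 on → node-44 on.
G1: node-21 and node-3 on → node-47 on.
node-47 and node-44 are on, so node-54 fires (G2).
node-16 and node-54 are on, so node-50 fires (G7).
node-18 would need node-50, node-36, and node-54 (G9), but node-36 never turns on.
node-54: reached.
node-50: reached.
node-16: reached.
Reached: node-54, node-50, and node-16 — 3 of the 4.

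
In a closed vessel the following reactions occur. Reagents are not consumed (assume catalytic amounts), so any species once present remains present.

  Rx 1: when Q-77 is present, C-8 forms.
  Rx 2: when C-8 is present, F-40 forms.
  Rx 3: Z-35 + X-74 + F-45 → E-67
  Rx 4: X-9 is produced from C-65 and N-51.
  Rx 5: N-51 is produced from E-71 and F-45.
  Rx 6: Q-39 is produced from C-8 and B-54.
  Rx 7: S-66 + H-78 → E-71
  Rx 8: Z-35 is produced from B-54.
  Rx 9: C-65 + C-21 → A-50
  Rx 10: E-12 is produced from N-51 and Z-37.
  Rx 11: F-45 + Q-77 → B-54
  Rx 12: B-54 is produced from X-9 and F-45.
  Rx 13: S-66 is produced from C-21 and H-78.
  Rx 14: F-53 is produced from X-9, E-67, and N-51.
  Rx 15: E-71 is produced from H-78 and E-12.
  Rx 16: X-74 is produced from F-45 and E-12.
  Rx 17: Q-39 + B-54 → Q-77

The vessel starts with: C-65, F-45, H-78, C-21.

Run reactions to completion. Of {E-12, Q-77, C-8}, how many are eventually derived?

0

E-12 would need N-51 and Z-37 (Rx 10), but Z-37 never forms.
Q-77 would need Q-39 and B-54 (Rx 17), but Q-39 never forms.
C-8 would need Q-77 (Rx 1), but Q-77 never forms.
None of the 3 are reached.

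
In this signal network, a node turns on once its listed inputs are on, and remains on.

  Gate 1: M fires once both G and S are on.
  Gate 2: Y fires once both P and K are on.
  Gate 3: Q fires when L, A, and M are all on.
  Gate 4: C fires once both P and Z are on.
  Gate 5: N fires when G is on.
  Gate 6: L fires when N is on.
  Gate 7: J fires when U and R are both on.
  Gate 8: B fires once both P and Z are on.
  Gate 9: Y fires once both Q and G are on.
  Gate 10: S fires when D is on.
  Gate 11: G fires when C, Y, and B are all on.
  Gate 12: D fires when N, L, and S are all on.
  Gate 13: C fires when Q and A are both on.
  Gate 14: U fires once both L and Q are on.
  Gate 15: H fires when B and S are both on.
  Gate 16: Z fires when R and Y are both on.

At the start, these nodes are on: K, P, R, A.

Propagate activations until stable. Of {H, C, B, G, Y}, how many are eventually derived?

4

P and K are on, so Y fires (Gate 2).
R and Y are on, so Z fires (Gate 16).
P and Z are on, so C fires (Gate 4).
Gate 8: P and Z on → B on.
C, Y, and B are on, so G fires (Gate 11).
H would need B and S (Gate 15), but S never turns on.
C: reached.
B: reached.
G: reached.
Y: reached.
Reached: C, B, G, and Y — 4 of the 5.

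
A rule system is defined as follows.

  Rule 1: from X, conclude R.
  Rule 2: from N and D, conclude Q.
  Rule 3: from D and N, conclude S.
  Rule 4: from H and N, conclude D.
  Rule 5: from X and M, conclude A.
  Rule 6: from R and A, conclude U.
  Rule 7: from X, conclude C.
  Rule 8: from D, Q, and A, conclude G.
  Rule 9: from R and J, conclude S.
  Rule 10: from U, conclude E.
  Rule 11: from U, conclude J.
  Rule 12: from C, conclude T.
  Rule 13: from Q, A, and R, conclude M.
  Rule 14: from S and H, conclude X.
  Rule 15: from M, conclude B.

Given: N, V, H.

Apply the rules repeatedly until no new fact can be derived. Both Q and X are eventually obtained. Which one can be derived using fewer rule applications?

Q: From H and N, Rule 4 gives D. From N and D, Rule 2 gives Q. [2 rule applications]
X: H and N hold, so D follows (Rule 4). D and N hold, so S follows (Rule 3). S and H hold, so X follows (Rule 14). [3 rule applications]
Q needs fewer.

Q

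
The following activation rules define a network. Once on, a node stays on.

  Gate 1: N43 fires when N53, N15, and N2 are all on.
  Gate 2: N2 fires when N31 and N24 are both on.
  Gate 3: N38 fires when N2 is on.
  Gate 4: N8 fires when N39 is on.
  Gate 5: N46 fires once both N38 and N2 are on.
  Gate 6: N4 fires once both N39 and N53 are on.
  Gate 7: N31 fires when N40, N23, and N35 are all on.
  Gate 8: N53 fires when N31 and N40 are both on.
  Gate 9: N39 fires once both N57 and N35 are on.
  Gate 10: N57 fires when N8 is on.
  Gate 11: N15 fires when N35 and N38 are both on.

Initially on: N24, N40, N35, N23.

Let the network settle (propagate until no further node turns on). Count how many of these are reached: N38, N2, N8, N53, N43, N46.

5

Gate 7: N40, N23, and N35 on → N31 on.
N31 and N24 are on, so N2 fires (Gate 2).
N31 and N40 are on, so N53 fires (Gate 8).
N2 is on, so N38 fires (Gate 3).
Gate 11: N35 and N38 on → N15 on.
Gate 5: N38 and N2 on → N46 on.
Gate 1: N53, N15, and N2 on → N43 on.
N38: reached.
N2: reached.
N8 would need N39 (Gate 4), but N39 never turns on.
N53: reached.
N43: reached.
N46: reached.
Reached: N38, N2, N53, N43, and N46 — 5 of the 6.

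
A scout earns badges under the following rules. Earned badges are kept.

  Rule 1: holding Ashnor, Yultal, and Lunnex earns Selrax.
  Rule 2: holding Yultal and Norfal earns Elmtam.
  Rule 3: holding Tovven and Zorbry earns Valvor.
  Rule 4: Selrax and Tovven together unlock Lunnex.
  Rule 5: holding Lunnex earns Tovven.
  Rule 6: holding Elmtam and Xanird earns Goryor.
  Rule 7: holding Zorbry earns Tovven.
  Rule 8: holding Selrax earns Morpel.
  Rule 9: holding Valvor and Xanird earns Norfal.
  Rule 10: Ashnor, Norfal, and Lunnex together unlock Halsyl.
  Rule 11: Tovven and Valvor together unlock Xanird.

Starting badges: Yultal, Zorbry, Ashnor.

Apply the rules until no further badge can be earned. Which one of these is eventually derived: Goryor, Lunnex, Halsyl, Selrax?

With Zorbry, Tovven is earned (Rule 7).
With Tovven and Zorbry, Valvor is earned (Rule 3).
With Tovven and Valvor, Xanird is earned (Rule 11).
With Valvor and Xanird, Norfal is earned (Rule 9).
With Yultal and Norfal, Elmtam is earned (Rule 2).
With Elmtam and Xanird, Goryor is earned (Rule 6).
Halsyl would need Ashnor, Norfal, and Lunnex (Rule 10), but Lunnex is never earned. Lunnex would need Selrax and Tovven (Rule 4), but Selrax is never earned. Selrax would need Ashnor, Yultal, and Lunnex (Rule 1), but Lunnex is never earned.

Goryor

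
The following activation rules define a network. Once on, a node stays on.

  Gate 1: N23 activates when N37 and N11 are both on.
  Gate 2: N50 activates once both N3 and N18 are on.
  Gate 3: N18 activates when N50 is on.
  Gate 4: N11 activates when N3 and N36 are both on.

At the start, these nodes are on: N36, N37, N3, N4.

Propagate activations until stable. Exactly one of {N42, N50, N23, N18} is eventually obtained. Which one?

N23

Gate 4: N3 and N36 on → N11 on.
Gate 1: N37 and N11 on → N23 on.
N18 would need N50 (Gate 3), but N50 never turns on. N50 would need N3 and N18 (Gate 2), but N18 never turns on. No rule produces N42, and it is not given.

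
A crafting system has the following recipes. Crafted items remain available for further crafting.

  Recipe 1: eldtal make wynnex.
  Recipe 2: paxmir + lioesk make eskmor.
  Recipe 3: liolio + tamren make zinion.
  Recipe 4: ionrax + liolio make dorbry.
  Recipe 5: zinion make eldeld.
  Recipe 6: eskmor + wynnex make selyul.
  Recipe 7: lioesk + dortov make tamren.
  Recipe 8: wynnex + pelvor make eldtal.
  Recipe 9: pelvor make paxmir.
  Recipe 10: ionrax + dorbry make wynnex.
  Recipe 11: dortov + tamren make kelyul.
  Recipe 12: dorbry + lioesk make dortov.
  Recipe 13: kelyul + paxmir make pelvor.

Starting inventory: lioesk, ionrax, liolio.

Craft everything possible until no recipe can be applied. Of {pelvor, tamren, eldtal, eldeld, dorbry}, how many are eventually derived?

ionrax + liolio → dorbry (Recipe 4).
dorbry + lioesk → dortov (Recipe 12).
Using Recipe 7, lioesk and dortov make tamren.
liolio + tamren → zinion (Recipe 3).
zinion → eldeld (Recipe 5).
pelvor would need kelyul and paxmir (Recipe 13), but paxmir is never obtained.
tamren: reached.
eldtal would need wynnex and pelvor (Recipe 8), but pelvor is never obtained.
eldeld: reached.
dorbry: reached.
Reached: tamren, eldeld, and dorbry — 3 of the 5.

3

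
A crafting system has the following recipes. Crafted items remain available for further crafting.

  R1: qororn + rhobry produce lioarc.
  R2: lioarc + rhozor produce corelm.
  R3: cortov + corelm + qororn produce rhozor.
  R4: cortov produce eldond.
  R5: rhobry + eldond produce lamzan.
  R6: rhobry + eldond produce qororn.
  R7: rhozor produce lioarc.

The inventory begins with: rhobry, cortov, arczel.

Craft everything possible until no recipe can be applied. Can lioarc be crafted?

cortov → eldond (R4).
rhobry + eldond → qororn (R6).
Using R1, qororn and rhobry make lioarc.

Yes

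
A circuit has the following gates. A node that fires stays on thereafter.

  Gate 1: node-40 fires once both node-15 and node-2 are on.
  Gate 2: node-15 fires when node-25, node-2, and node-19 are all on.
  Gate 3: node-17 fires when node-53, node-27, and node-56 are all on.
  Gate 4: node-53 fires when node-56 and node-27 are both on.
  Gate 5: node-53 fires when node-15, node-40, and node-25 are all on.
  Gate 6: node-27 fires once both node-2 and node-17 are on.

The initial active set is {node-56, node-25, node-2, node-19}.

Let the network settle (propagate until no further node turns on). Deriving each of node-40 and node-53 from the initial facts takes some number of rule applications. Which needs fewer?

node-40

node-40: node-25, node-2, and node-19 are on, so node-15 fires (Gate 2). Gate 1: node-15 and node-2 on → node-40 on. [2 rule applications]
node-53: node-25, node-2, and node-19 are on, so node-15 fires (Gate 2). Gate 1: node-15 and node-2 on → node-40 on. Gate 5: node-15, node-40, and node-25 on → node-53 on. [3 rule applications]
node-40 needs fewer.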